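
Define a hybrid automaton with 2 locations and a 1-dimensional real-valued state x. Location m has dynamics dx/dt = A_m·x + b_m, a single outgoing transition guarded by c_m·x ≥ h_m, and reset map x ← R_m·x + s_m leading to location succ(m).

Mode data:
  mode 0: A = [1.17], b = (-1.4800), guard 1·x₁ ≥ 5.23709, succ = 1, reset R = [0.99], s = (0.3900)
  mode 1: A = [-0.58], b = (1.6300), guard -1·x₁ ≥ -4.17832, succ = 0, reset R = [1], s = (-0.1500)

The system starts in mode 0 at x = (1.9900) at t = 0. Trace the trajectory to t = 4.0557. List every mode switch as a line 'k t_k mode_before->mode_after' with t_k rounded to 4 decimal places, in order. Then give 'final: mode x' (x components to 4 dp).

1 1.4537 0->1
2 2.6666 1->0
3 2.9767 0->1
final: 1 4.2888

Mode 0: guard c·x = 5.2371 hit at Δt = 1.4537 (t = 1.4537), x⁻ = (5.2371) → reset → x⁺ = (5.5747), jump to mode 1
Mode 1: guard c·x = -4.1783 hit at Δt = 1.2129 (t = 2.6666), x⁻ = (4.1783) → reset → x⁺ = (4.0283), jump to mode 0
Mode 0: guard c·x = 5.2371 hit at Δt = 0.3101 (t = 2.9767), x⁻ = (5.2371) → reset → x⁺ = (5.5747), jump to mode 1
Mode 1: flow for 1.0790 to horizon, guard not reached → x = (4.2888)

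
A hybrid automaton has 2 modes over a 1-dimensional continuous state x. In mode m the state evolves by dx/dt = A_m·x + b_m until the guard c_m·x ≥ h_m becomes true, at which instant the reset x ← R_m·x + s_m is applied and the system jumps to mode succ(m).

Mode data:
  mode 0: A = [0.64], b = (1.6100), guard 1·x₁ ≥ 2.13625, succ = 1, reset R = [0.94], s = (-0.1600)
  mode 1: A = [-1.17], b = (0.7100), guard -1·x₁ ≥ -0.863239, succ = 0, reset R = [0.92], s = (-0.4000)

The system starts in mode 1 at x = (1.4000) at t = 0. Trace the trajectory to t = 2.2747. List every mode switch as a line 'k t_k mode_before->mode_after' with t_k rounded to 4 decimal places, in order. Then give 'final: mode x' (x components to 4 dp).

1 0.9652 1->0
2 1.6983 0->1
final: 1 1.2392

Mode 1: guard c·x = -0.8632 hit at Δt = 0.9652 (t = 0.9652), x⁻ = (0.8632) → reset → x⁺ = (0.3942), jump to mode 0
Mode 0: guard c·x = 2.1362 hit at Δt = 0.7331 (t = 1.6983), x⁻ = (2.1362) → reset → x⁺ = (1.8481), jump to mode 1
Mode 1: flow for 0.5764 to horizon, guard not reached → x = (1.2392)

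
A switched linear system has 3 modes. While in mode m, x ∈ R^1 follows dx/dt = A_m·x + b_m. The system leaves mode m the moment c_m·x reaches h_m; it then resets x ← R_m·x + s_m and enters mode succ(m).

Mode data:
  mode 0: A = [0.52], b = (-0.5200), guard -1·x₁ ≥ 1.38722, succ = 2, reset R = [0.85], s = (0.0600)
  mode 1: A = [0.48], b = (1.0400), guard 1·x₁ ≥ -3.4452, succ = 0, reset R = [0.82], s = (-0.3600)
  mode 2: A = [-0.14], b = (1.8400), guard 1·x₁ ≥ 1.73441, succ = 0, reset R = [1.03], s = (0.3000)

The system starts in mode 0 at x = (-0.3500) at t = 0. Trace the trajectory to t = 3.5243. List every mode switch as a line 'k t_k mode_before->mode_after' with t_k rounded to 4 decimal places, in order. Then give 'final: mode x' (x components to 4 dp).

Mode 0: guard c·x = 1.3872 hit at Δt = 1.0962 (t = 1.0962), x⁻ = (-1.3872) → reset → x⁺ = (-1.1191), jump to mode 2
Mode 2: guard c·x = 1.7344 hit at Δt = 1.5946 (t = 2.6908), x⁻ = (1.7344) → reset → x⁺ = (2.0864), jump to mode 0
Mode 0: flow for 0.8335 to horizon, guard not reached → x = (2.6759)

1 1.0962 0->2
2 2.6908 2->0
final: 0 2.6759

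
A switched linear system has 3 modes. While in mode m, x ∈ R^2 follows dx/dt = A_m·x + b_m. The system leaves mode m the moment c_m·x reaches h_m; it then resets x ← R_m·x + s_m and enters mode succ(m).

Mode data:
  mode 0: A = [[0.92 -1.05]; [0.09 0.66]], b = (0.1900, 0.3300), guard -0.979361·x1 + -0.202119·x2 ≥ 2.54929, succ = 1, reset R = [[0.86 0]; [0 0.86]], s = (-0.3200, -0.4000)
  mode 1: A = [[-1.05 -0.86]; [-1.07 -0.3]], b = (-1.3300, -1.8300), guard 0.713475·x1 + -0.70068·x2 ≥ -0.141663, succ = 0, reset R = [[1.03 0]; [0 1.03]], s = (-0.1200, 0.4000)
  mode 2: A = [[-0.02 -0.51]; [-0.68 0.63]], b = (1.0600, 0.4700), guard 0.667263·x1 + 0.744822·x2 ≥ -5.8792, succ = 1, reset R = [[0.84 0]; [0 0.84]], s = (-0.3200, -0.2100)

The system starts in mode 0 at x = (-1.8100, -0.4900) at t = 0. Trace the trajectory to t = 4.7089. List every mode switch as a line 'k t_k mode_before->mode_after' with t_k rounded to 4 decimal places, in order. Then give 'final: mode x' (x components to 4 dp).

1 0.5607 0->1
2 2.1101 1->0
3 3.8321 0->1
final: 1 -1.2720 -0.8820

Mode 0: guard c·x = 2.5493 hit at Δt = 0.5607 (t = 0.5607), x⁻ = (-2.4763, -0.6138) → reset → x⁺ = (-2.4497, -0.9278), jump to mode 1
Mode 1: guard c·x = -0.1417 hit at Δt = 1.5494 (t = 2.1101), x⁻ = (-1.0309, -0.8475) → reset → x⁺ = (-1.1818, -0.4730), jump to mode 0
Mode 0: guard c·x = 2.5493 hit at Δt = 1.7221 (t = 3.8321), x⁻ = (-2.4227, -0.8736) → reset → x⁺ = (-2.4035, -1.1513), jump to mode 1
Mode 1: flow for 0.8768 to horizon, guard not reached → x = (-1.2720, -0.8820)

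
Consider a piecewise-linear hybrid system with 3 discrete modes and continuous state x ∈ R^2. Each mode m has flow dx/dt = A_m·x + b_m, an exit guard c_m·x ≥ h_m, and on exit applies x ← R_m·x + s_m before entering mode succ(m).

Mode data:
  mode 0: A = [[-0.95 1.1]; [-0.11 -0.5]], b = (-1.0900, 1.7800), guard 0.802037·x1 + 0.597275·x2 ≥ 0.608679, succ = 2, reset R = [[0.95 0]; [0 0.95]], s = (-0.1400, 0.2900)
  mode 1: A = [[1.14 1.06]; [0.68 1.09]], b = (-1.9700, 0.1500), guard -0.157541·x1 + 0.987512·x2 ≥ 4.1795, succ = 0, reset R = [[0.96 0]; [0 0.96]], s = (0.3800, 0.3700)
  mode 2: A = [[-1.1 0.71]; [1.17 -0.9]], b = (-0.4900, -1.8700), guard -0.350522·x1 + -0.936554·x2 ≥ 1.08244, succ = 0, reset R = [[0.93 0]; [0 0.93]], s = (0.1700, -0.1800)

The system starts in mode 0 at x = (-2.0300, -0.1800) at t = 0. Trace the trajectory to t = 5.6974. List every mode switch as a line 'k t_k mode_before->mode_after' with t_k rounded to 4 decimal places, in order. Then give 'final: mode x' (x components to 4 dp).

1 1.2868 0->2
2 2.4252 2->0
3 3.9678 0->2
4 5.0867 2->0
final: 0 -0.8532 0.1791

Mode 0: guard c·x = 0.6087 hit at Δt = 1.2868 (t = 1.2868), x⁻ = (-0.5266, 1.7262) → reset → x⁺ = (-0.6402, 1.9299), jump to mode 2
Mode 2: guard c·x = 1.0824 hit at Δt = 1.1384 (t = 2.4252), x⁻ = (-0.5182, -0.9618) → reset → x⁺ = (-0.3120, -1.0745), jump to mode 0
Mode 0: guard c·x = 0.6087 hit at Δt = 1.5426 (t = 3.9678), x⁻ = (-0.3554, 1.4963) → reset → x⁺ = (-0.4776, 1.7115), jump to mode 2
Mode 2: guard c·x = 1.0824 hit at Δt = 1.1190 (t = 5.0867), x⁻ = (-0.4972, -0.9697) → reset → x⁺ = (-0.2924, -1.0818), jump to mode 0
Mode 0: flow for 0.6107 to horizon, guard not reached → x = (-0.8532, 0.1791)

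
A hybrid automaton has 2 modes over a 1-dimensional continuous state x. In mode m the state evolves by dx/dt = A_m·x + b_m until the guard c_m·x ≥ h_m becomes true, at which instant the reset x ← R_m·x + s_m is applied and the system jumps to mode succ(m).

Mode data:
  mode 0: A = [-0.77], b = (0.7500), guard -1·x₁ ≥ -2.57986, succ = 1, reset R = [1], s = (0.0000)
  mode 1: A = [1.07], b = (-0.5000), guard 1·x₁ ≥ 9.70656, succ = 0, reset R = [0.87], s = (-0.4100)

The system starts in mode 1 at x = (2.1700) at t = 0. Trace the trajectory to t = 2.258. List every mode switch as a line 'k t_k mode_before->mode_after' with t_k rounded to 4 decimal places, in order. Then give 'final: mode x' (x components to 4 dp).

Mode 1: guard c·x = 9.7066 hit at Δt = 1.5806 (t = 1.5806), x⁻ = (9.7066) → reset → x⁺ = (8.0347), jump to mode 0
Mode 0: flow for 0.6774 to horizon, guard not reached → x = (5.1650)

1 1.5806 1->0
final: 0 5.1650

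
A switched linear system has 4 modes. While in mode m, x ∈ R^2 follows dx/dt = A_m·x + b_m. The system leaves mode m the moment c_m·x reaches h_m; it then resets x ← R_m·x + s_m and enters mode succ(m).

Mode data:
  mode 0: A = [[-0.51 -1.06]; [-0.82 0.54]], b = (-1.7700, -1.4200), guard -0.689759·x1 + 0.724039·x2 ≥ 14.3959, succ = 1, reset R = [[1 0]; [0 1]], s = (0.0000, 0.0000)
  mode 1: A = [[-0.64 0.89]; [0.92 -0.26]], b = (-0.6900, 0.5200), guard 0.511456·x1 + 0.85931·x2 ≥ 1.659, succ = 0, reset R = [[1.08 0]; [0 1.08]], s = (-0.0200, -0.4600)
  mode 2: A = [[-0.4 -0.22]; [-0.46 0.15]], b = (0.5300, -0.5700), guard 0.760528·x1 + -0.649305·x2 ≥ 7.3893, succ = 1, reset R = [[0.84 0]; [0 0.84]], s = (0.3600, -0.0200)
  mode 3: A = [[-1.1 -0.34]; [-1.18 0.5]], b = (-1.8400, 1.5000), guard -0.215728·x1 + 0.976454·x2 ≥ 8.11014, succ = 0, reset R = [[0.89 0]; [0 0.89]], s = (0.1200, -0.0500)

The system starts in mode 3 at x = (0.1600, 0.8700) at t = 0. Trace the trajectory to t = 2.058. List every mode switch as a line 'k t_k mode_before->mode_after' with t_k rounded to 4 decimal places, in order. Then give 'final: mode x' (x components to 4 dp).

Mode 3: guard c·x = 8.1101 hit at Δt = 1.4796 (t = 1.4796), x⁻ = (-2.4196, 7.7711) → reset → x⁺ = (-2.0335, 6.8663), jump to mode 0
Mode 0: flow for 0.5784 to horizon, guard not reached → x = (-6.9885, 10.8155)

1 1.4796 3->0
final: 0 -6.9885 10.8155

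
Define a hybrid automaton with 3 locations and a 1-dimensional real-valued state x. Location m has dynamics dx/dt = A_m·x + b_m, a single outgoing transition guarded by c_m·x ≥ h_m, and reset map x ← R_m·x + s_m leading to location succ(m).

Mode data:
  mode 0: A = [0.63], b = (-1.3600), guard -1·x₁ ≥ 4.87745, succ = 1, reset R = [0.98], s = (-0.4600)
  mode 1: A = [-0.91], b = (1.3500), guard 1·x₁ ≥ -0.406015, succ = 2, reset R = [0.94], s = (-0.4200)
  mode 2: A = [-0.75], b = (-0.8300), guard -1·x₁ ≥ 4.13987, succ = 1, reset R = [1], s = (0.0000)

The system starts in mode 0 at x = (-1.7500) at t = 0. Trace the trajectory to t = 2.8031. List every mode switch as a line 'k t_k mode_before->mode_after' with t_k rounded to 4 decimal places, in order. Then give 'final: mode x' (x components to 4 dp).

Mode 0: guard c·x = 4.8774 hit at Δt = 0.9331 (t = 0.9331), x⁻ = (-4.8774) → reset → x⁺ = (-5.2399), jump to mode 1
Mode 1: guard c·x = -0.4060 hit at Δt = 1.3948 (t = 2.3279), x⁻ = (-0.4060) → reset → x⁺ = (-0.8017), jump to mode 2
Mode 2: flow for 0.4752 to horizon, guard not reached → x = (-0.8931)

1 0.9331 0->1
2 2.3279 1->2
final: 2 -0.8931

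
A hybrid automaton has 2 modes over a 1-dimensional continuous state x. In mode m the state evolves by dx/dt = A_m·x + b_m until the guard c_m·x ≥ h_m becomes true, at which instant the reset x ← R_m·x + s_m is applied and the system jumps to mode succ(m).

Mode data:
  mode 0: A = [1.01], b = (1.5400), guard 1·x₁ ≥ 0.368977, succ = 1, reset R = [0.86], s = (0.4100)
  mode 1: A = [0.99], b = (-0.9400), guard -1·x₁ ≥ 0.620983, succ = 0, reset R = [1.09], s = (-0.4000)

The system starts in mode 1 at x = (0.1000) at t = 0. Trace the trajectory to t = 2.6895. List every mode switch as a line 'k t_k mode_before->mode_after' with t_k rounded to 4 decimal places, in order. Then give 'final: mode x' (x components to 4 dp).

1 0.6207 1->0
2 2.0482 0->1
final: 1 0.5303

Mode 1: guard c·x = 0.6210 hit at Δt = 0.6207 (t = 0.6207), x⁻ = (-0.6210) → reset → x⁺ = (-1.0769), jump to mode 0
Mode 0: guard c·x = 0.3690 hit at Δt = 1.4275 (t = 2.0482), x⁻ = (0.3690) → reset → x⁺ = (0.7273), jump to mode 1
Mode 1: flow for 0.6413 to horizon, guard not reached → x = (0.5303)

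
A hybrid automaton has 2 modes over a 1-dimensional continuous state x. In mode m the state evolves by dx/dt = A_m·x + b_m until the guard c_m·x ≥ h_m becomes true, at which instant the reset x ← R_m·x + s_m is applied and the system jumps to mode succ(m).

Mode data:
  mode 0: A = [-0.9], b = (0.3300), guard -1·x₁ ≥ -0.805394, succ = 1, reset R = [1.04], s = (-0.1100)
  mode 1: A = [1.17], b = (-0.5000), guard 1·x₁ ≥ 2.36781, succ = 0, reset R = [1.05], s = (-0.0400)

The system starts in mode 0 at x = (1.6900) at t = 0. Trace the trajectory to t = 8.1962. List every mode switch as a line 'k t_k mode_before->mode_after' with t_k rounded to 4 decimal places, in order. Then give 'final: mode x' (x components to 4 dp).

Mode 0: guard c·x = -0.8054 hit at Δt = 1.2267 (t = 1.2267), x⁻ = (0.8054) → reset → x⁺ = (0.7276), jump to mode 1
Mode 1: guard c·x = 2.3678 hit at Δt = 1.5949 (t = 2.8216), x⁻ = (2.3678) → reset → x⁺ = (2.4462), jump to mode 0
Mode 0: guard c·x = -0.8054 hit at Δt = 1.7289 (t = 4.5505), x⁻ = (0.8054) → reset → x⁺ = (0.7276), jump to mode 1
Mode 1: guard c·x = 2.3678 hit at Δt = 1.5949 (t = 6.1454), x⁻ = (2.3678) → reset → x⁺ = (2.4462), jump to mode 0
Mode 0: guard c·x = -0.8054 hit at Δt = 1.7289 (t = 7.8743), x⁻ = (0.8054) → reset → x⁺ = (0.7276), jump to mode 1
Mode 1: flow for 0.3219 to horizon, guard not reached → x = (0.8649)

1 1.2267 0->1
2 2.8216 1->0
3 4.5505 0->1
4 6.1454 1->0
5 7.8743 0->1
final: 1 0.8649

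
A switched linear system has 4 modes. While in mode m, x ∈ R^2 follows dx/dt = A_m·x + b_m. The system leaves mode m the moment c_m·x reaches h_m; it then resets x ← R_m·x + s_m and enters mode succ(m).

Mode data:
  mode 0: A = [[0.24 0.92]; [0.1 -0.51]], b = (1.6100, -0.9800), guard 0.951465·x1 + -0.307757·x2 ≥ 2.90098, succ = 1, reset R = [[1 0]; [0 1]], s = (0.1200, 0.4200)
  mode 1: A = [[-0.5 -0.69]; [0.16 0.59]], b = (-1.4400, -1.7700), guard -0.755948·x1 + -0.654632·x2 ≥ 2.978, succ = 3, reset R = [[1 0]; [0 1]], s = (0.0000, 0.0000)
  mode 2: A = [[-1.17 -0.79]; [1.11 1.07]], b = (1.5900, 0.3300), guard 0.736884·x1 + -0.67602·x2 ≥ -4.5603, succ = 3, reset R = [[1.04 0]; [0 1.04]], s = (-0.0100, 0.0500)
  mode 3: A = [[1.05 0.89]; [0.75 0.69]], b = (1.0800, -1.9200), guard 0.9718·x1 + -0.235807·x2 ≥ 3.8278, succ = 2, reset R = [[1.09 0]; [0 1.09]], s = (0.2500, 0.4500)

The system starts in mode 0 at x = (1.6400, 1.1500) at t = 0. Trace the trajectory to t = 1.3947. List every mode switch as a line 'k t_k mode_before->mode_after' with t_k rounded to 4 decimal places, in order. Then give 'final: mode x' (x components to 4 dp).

1 0.5360 0->1
final: 1 0.9297 -0.0238

Mode 0: guard c·x = 2.9010 hit at Δt = 0.5360 (t = 0.5360), x⁻ = (3.2208, 0.5314) → reset → x⁺ = (3.3408, 0.9514), jump to mode 1
Mode 1: flow for 0.8587 to horizon, guard not reached → x = (0.9297, -0.0238)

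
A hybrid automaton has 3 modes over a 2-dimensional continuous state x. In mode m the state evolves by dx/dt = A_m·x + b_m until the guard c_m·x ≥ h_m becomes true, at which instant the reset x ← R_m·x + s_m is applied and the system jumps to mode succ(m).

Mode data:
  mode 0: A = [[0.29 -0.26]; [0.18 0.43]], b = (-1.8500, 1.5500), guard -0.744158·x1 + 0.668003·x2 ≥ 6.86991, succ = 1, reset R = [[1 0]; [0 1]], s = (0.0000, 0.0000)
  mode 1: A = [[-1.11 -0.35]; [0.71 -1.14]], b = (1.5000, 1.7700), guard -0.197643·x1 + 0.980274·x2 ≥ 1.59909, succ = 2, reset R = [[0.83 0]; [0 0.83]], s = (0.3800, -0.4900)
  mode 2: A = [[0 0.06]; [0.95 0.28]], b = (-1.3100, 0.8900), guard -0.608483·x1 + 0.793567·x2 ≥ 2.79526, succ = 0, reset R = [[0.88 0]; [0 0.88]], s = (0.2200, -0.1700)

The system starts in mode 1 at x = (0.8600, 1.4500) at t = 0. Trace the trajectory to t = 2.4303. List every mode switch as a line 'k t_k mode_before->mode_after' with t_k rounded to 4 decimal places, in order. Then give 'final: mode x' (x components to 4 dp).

Mode 1: guard c·x = 1.5991 hit at Δt = 0.7053 (t = 0.7053), x⁻ = (0.8406, 1.8007) → reset → x⁺ = (1.0777, 1.0046), jump to mode 2
Mode 2: guard c·x = 2.7953 hit at Δt = 1.2222 (t = 1.9275), x⁻ = (-0.3621, 3.2448) → reset → x⁺ = (-0.0986, 2.6854), jump to mode 0
Mode 0: flow for 0.5028 to horizon, guard not reached → x = (-1.5902, 4.1243)

1 0.7053 1->2
2 1.9275 2->0
final: 0 -1.5902 4.1243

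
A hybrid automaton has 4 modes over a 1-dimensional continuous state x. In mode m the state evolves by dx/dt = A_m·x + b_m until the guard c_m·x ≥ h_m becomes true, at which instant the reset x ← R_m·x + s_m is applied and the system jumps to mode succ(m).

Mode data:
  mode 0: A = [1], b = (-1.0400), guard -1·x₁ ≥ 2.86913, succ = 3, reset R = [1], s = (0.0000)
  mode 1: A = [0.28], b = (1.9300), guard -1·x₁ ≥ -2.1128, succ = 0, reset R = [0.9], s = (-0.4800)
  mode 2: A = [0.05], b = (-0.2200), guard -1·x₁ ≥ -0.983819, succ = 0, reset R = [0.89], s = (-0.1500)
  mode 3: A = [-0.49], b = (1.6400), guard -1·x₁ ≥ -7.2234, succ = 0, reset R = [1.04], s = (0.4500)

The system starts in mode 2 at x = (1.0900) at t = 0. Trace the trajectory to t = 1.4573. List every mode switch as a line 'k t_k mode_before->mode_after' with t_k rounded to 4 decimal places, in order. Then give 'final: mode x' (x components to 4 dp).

Mode 2: guard c·x = -0.9838 hit at Δt = 0.6315 (t = 0.6315), x⁻ = (0.9838) → reset → x⁺ = (0.7256), jump to mode 0
Mode 0: flow for 0.8258 to horizon, guard not reached → x = (0.3220)

1 0.6315 2->0
final: 0 0.3220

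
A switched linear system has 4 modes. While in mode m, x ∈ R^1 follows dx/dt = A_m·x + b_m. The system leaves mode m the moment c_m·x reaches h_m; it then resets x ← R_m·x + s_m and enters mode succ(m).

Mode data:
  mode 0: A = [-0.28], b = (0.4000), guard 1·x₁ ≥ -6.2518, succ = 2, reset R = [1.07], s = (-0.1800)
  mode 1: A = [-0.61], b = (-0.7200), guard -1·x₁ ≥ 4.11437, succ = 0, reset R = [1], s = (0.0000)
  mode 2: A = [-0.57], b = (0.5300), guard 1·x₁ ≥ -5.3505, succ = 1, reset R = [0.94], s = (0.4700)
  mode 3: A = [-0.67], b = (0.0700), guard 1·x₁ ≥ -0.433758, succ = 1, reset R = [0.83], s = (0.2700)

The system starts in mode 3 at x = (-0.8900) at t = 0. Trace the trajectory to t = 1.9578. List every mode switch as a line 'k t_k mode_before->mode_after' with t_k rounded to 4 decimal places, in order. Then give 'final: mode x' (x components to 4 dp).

1 0.9163 3->1
final: 1 -0.6027

Mode 3: guard c·x = -0.4338 hit at Δt = 0.9163 (t = 0.9163), x⁻ = (-0.4338) → reset → x⁺ = (-0.0900), jump to mode 1
Mode 1: flow for 1.0415 to horizon, guard not reached → x = (-0.6027)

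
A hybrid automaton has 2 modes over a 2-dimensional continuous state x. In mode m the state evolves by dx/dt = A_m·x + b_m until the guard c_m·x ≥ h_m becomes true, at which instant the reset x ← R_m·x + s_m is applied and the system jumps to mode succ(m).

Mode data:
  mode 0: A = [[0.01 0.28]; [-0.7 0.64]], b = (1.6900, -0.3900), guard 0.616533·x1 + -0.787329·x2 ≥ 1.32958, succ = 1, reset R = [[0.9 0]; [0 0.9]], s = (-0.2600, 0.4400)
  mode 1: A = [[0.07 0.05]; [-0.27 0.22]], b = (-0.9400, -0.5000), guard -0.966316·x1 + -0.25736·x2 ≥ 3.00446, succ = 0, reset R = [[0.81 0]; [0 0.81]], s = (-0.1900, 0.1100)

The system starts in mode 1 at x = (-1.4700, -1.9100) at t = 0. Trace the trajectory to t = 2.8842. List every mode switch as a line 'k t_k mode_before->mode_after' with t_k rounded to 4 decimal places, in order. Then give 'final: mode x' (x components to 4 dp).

1 0.8705 1->0
2 2.0404 0->1
final: 1 -2.0261 -2.1374

Mode 1: guard c·x = 3.0045 hit at Δt = 0.8705 (t = 0.8705), x⁻ = (-2.5007, -2.2845) → reset → x⁺ = (-2.2156, -1.7405), jump to mode 0
Mode 0: guard c·x = 1.3296 hit at Δt = 1.1699 (t = 2.0404), x⁻ = (-0.8895, -2.3853) → reset → x⁺ = (-1.0606, -1.7068), jump to mode 1
Mode 1: flow for 0.8438 to horizon, guard not reached → x = (-2.0261, -2.1374)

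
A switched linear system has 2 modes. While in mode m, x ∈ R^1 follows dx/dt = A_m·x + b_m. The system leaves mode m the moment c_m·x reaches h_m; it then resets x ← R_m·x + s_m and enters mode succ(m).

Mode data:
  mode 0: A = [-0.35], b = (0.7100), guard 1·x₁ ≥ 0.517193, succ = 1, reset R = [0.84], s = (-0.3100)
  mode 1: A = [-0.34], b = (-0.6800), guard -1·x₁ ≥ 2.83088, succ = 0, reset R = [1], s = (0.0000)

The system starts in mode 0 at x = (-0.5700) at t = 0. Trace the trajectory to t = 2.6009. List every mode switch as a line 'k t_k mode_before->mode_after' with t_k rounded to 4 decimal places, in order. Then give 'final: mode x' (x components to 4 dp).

1 1.5484 0->1
final: 1 -0.5146

Mode 0: guard c·x = 0.5172 hit at Δt = 1.5484 (t = 1.5484), x⁻ = (0.5172) → reset → x⁺ = (0.1244), jump to mode 1
Mode 1: flow for 1.0525 to horizon, guard not reached → x = (-0.5146)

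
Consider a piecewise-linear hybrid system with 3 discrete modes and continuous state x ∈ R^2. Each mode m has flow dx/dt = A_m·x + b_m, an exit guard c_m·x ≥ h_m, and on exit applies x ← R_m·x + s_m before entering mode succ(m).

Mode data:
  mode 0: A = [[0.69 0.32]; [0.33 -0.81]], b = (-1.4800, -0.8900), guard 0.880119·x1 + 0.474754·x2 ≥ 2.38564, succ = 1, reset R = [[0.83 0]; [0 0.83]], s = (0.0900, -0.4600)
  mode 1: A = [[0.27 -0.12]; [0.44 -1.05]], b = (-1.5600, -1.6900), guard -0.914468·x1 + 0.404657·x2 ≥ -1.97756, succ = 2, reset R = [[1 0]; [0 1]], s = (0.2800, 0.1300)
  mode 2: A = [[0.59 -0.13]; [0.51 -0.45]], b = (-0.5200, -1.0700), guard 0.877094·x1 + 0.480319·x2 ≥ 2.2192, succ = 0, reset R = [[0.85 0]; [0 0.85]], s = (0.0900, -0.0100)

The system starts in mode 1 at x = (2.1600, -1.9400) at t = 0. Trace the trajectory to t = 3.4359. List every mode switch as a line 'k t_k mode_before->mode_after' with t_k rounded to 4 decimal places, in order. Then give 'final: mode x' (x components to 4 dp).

1 0.6993 1->2
2 1.7798 2->0
3 2.9971 0->1
final: 1 2.0513 -0.6514

Mode 1: guard c·x = -1.9776 hit at Δt = 0.6993 (t = 0.6993), x⁻ = (1.5571, -1.3681) → reset → x⁺ = (1.8371, -1.2381), jump to mode 2
Mode 2: guard c·x = 2.2192 hit at Δt = 1.0805 (t = 1.7798), x⁻ = (2.8857, -0.6491) → reset → x⁺ = (2.5428, -0.5618), jump to mode 0
Mode 0: guard c·x = 2.3856 hit at Δt = 1.2173 (t = 2.9971), x⁻ = (2.8264, -0.2147) → reset → x⁺ = (2.4359, -0.6382), jump to mode 1
Mode 1: flow for 0.4388 to horizon, guard not reached → x = (2.0513, -0.6514)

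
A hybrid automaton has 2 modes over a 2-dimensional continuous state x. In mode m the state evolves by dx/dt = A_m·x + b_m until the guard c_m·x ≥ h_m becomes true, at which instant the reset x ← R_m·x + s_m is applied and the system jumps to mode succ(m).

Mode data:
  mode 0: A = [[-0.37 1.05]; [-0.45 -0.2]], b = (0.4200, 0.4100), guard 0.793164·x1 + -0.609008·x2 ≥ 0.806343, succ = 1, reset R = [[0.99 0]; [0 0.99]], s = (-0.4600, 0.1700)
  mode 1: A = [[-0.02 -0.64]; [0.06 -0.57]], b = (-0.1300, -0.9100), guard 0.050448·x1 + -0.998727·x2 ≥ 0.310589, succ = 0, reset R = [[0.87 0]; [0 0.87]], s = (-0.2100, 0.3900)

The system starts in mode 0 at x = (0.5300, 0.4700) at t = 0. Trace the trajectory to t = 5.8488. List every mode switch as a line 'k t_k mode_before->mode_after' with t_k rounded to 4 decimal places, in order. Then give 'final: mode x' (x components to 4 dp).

Mode 0: guard c·x = 0.8063 hit at Δt = 1.4062 (t = 1.4062), x⁻ = (1.2657, 0.3244) → reset → x⁺ = (0.7930, 0.4911), jump to mode 1
Mode 1: guard c·x = 0.3106 hit at Δt = 0.8440 (t = 2.2502), x⁻ = (0.6309, -0.2791) → reset → x⁺ = (0.3389, 0.1472), jump to mode 0
Mode 0: guard c·x = 0.8063 hit at Δt = 2.2307 (t = 4.4809), x⁻ = (1.1409, 0.1618) → reset → x⁺ = (0.6694, 0.3302), jump to mode 1
Mode 1: guard c·x = 0.3106 hit at Δt = 0.6987 (t = 5.1797), x⁻ = (0.5685, -0.2823) → reset → x⁺ = (0.2846, 0.1444), jump to mode 0
Mode 0: flow for 0.6691 to horizon, guard not reached → x = (0.6032, 0.2570)

1 1.4062 0->1
2 2.2502 1->0
3 4.4809 0->1
4 5.1797 1->0
final: 0 0.6032 0.2570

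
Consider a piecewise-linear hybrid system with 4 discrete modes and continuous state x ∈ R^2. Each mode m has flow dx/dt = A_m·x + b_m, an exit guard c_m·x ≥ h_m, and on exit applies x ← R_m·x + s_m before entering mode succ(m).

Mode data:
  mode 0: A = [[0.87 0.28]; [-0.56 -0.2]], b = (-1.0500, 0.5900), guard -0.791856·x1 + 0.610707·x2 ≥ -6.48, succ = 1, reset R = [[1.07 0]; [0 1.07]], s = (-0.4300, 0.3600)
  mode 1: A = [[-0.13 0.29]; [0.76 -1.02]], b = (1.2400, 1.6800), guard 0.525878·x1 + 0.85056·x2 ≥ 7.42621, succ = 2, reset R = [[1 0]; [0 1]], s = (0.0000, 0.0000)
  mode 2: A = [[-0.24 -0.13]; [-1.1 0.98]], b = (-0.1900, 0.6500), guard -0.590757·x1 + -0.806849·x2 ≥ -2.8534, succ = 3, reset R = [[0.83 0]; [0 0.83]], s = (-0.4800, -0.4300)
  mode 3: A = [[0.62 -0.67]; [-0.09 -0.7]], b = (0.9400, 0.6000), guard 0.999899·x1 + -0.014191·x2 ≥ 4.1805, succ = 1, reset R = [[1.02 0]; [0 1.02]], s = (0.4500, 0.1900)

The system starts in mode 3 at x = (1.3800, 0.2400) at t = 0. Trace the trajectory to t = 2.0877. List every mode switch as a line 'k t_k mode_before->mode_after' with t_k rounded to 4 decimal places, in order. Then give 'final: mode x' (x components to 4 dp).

1 1.2037 3->1
final: 1 5.7897 3.5539

Mode 3: guard c·x = 4.1805 hit at Δt = 1.2037 (t = 1.2037), x⁻ = (4.1864, 0.3853) → reset → x⁺ = (4.7201, 0.5830), jump to mode 1
Mode 1: flow for 0.8840 to horizon, guard not reached → x = (5.7897, 3.5539)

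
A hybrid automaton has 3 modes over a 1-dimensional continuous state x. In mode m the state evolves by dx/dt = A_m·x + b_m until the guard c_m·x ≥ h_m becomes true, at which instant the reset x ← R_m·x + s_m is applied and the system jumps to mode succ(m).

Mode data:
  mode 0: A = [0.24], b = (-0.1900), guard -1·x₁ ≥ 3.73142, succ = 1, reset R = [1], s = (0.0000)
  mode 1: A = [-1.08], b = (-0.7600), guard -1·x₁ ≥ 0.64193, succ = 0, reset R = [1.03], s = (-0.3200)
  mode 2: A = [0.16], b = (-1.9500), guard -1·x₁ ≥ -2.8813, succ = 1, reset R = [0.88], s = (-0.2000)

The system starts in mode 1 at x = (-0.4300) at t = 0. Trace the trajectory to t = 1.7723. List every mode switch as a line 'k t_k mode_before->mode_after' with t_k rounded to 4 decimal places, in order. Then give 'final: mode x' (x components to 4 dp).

Mode 1: guard c·x = 0.6419 hit at Δt = 1.3783 (t = 1.3783), x⁻ = (-0.6419) → reset → x⁺ = (-0.9812), jump to mode 0
Mode 0: flow for 0.3940 to horizon, guard not reached → x = (-1.1570)

1 1.3783 1->0
final: 0 -1.1570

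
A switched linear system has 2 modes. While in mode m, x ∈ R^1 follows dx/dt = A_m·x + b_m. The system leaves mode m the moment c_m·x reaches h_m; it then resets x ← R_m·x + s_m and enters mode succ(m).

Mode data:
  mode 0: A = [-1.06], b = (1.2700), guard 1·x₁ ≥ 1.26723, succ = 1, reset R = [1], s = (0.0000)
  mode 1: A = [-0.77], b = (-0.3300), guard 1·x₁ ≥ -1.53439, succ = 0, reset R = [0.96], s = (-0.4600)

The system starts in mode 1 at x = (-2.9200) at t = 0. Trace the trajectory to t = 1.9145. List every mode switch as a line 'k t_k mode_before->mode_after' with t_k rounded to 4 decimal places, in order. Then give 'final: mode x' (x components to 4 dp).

Mode 1: guard c·x = -1.5344 hit at Δt = 1.0549 (t = 1.0549), x⁻ = (-1.5344) → reset → x⁺ = (-1.9330), jump to mode 0
Mode 0: flow for 0.8596 to horizon, guard not reached → x = (-0.0608)

1 1.0549 1->0
final: 0 -0.0608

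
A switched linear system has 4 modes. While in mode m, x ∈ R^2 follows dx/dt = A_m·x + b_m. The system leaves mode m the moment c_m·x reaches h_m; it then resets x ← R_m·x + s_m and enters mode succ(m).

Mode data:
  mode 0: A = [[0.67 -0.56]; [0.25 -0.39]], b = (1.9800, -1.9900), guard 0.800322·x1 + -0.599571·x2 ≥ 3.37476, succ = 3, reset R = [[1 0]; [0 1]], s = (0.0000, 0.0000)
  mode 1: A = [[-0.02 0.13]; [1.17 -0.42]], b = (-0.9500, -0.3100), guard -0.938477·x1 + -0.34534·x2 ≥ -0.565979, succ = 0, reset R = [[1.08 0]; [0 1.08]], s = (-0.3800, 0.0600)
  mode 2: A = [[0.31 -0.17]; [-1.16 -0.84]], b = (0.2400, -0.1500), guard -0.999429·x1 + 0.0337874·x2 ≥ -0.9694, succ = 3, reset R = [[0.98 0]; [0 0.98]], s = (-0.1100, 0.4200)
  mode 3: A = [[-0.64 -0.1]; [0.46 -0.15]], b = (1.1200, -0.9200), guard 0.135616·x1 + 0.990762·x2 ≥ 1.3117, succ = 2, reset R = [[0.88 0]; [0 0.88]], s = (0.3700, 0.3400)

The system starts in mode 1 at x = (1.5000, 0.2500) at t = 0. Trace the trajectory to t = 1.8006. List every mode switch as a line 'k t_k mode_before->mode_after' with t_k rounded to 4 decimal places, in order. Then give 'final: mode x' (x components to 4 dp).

Mode 1: guard c·x = -0.5660 hit at Δt = 1.3780 (t = 1.3780), x⁻ = (0.2970, 0.8319) → reset → x⁺ = (-0.0593, 0.9585), jump to mode 0
Mode 0: flow for 0.4226 to horizon, guard not reached → x = (0.7476, 0.0685)

1 1.3780 1->0
final: 0 0.7476 0.0685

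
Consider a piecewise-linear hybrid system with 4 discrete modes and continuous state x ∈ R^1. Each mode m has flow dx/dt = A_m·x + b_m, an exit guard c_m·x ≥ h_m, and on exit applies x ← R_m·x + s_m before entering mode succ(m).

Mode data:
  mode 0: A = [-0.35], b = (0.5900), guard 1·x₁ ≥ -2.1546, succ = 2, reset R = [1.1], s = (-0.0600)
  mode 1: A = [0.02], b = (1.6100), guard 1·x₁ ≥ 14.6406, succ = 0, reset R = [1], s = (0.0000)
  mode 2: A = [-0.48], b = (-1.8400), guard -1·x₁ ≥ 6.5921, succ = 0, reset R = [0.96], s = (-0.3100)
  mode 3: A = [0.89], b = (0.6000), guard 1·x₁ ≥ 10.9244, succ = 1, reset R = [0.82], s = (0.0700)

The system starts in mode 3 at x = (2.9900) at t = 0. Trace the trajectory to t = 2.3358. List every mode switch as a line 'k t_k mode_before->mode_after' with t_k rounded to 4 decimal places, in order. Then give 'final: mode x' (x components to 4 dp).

1 1.2947 3->1
final: 1 10.9117

Mode 3: guard c·x = 10.9244 hit at Δt = 1.2947 (t = 1.2947), x⁻ = (10.9244) → reset → x⁺ = (9.0280), jump to mode 1
Mode 1: flow for 1.0411 to horizon, guard not reached → x = (10.9117)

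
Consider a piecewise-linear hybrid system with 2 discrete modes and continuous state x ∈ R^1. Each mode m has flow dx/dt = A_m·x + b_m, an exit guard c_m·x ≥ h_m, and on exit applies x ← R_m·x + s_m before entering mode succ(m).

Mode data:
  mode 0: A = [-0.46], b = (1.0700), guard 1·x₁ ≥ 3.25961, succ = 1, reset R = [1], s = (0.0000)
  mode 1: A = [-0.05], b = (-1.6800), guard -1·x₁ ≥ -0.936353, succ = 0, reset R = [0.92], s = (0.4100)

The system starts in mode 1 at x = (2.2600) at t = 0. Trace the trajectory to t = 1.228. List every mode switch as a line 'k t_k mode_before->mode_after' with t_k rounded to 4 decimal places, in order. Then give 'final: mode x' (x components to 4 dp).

Mode 1: guard c·x = -0.9364 hit at Δt = 0.7522 (t = 0.7522), x⁻ = (0.9364) → reset → x⁺ = (1.2714), jump to mode 0
Mode 0: flow for 0.4758 to horizon, guard not reached → x = (1.4788)

1 0.7522 1->0
final: 0 1.4788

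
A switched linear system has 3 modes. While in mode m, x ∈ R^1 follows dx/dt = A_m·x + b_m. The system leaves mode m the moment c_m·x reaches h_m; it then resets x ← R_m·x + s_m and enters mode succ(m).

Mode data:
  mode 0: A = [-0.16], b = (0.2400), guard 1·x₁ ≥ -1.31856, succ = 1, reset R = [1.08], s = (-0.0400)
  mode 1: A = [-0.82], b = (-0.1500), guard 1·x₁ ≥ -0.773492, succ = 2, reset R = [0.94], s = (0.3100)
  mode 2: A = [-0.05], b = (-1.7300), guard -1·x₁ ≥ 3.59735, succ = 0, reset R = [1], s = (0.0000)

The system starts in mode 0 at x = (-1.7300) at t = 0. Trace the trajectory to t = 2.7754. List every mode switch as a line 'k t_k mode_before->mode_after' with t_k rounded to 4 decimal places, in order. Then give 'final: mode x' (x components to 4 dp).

Mode 0: guard c·x = -1.3186 hit at Δt = 0.8516 (t = 0.8516), x⁻ = (-1.3186) → reset → x⁺ = (-1.4640), jump to mode 1
Mode 1: guard c·x = -0.7735 hit at Δt = 0.9444 (t = 1.7960), x⁻ = (-0.7735) → reset → x⁺ = (-0.4171), jump to mode 2
Mode 2: flow for 0.9794 to horizon, guard not reached → x = (-2.0507)

1 0.8516 0->1
2 1.7960 1->2
final: 2 -2.0507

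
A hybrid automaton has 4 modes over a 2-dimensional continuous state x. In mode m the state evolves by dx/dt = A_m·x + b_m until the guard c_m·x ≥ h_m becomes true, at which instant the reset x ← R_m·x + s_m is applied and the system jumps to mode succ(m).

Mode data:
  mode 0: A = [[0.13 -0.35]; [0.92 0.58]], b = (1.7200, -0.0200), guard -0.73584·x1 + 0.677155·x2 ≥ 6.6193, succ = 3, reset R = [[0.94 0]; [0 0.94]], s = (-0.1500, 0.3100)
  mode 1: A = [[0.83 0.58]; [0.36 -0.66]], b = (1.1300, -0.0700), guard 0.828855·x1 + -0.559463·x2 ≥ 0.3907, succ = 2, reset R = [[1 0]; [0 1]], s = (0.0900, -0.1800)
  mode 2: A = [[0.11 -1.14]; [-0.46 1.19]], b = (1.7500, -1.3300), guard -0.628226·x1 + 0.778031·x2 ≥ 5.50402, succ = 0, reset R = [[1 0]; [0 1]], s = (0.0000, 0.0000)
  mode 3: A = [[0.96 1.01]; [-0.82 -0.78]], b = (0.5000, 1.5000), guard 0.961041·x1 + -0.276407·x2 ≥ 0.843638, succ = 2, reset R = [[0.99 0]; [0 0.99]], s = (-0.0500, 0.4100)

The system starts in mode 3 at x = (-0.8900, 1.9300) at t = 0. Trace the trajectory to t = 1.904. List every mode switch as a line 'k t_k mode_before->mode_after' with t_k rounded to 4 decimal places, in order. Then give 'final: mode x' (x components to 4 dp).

Mode 3: guard c·x = 0.8436 hit at Δt = 0.8743 (t = 0.8743), x⁻ = (1.3972, 1.8057) → reset → x⁺ = (1.3332, 2.1976), jump to mode 2
Mode 2: flow for 1.0297 to horizon, guard not reached → x = (-0.1127, 3.9388)

1 0.8743 3->2
final: 2 -0.1127 3.9388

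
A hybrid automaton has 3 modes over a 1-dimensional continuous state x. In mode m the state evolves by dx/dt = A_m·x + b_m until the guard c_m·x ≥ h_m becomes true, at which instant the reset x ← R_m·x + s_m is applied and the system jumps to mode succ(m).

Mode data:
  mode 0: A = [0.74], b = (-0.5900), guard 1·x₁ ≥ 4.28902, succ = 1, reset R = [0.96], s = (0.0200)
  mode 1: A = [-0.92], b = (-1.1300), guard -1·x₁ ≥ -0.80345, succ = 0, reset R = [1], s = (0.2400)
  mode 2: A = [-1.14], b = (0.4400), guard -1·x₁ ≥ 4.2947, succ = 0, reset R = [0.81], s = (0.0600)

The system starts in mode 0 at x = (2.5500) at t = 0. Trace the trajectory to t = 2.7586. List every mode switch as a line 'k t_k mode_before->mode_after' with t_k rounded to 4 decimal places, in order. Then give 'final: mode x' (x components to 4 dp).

Mode 0: guard c·x = 4.2890 hit at Δt = 0.9314 (t = 0.9314), x⁻ = (4.2890) → reset → x⁺ = (4.1375), jump to mode 1
Mode 1: guard c·x = -0.8034 hit at Δt = 1.0556 (t = 1.9870), x⁻ = (0.8035) → reset → x⁺ = (1.0434), jump to mode 0
Mode 0: flow for 0.7716 to horizon, guard not reached → x = (1.2330)

1 0.9314 0->1
2 1.9870 1->0
final: 0 1.2330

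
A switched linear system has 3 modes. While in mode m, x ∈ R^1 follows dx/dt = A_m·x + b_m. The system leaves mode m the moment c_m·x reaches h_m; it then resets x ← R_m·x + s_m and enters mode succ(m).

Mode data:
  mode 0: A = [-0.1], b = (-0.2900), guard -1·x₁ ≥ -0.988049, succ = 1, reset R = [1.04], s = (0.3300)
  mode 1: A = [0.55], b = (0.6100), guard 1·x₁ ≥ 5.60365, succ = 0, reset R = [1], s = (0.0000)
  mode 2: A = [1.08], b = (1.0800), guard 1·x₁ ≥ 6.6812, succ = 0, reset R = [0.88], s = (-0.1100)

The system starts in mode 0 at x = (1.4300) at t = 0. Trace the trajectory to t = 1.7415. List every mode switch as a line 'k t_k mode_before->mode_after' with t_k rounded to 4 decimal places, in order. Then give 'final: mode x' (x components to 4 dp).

Mode 0: guard c·x = -0.9880 hit at Δt = 1.0766 (t = 1.0766), x⁻ = (0.9880) → reset → x⁺ = (1.3576), jump to mode 1
Mode 1: flow for 0.6649 to horizon, guard not reached → x = (2.4466)

1 1.0766 0->1
final: 1 2.4466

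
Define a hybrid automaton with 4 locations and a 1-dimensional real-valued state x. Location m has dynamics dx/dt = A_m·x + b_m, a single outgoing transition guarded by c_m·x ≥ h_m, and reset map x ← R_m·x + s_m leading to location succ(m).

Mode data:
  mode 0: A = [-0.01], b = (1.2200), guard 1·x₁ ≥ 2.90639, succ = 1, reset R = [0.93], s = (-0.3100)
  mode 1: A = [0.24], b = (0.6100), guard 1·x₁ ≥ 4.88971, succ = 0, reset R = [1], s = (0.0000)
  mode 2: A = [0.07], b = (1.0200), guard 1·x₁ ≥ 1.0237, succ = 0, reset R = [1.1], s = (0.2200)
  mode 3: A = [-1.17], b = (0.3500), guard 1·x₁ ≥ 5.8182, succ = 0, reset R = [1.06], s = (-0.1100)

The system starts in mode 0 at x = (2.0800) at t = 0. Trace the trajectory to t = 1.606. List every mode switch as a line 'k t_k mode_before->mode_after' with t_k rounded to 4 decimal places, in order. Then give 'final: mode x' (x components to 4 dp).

Mode 0: guard c·x = 2.9064 hit at Δt = 0.6915 (t = 0.6915), x⁻ = (2.9064) → reset → x⁺ = (2.3929), jump to mode 1
Mode 1: flow for 0.9145 to horizon, guard not reached → x = (3.6040)

1 0.6915 0->1
final: 1 3.6040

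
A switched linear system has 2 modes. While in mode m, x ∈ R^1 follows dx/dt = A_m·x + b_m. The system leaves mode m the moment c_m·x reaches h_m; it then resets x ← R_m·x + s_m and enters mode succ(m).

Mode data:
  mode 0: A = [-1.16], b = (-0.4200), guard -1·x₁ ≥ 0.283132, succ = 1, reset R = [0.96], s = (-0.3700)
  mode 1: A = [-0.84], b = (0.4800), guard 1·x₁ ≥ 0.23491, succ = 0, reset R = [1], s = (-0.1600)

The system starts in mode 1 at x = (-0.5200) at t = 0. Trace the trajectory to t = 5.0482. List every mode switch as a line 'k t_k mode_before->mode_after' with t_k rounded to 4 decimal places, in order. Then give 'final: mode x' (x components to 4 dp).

Mode 1: guard c·x = 0.2349 hit at Δt = 1.4007 (t = 1.4007), x⁻ = (0.2349) → reset → x⁺ = (0.0749), jump to mode 0
Mode 0: guard c·x = 0.2831 hit at Δt = 1.4752 (t = 2.8759), x⁻ = (-0.2831) → reset → x⁺ = (-0.6418), jump to mode 1
Mode 1: guard c·x = 0.2349 hit at Δt = 1.5267 (t = 4.4026), x⁻ = (0.2349) → reset → x⁺ = (0.0749), jump to mode 0
Mode 0: flow for 0.6456 to horizon, guard not reached → x = (-0.1554)

1 1.4007 1->0
2 2.8759 0->1
3 4.4026 1->0
final: 0 -0.1554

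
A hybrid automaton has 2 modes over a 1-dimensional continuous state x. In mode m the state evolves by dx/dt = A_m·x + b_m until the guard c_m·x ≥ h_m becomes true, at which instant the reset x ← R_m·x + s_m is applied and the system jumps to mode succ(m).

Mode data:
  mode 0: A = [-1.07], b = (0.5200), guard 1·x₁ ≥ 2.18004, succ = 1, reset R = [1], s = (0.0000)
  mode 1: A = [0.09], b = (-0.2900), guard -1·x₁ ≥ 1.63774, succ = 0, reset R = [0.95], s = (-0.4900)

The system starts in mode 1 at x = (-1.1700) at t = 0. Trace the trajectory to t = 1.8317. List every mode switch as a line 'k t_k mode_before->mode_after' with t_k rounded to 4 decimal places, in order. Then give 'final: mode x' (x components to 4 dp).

1 1.1244 1->0
final: 0 -0.7018

Mode 1: guard c·x = 1.6377 hit at Δt = 1.1244 (t = 1.1244), x⁻ = (-1.6377) → reset → x⁺ = (-2.0459), jump to mode 0
Mode 0: flow for 0.7073 to horizon, guard not reached → x = (-0.7018)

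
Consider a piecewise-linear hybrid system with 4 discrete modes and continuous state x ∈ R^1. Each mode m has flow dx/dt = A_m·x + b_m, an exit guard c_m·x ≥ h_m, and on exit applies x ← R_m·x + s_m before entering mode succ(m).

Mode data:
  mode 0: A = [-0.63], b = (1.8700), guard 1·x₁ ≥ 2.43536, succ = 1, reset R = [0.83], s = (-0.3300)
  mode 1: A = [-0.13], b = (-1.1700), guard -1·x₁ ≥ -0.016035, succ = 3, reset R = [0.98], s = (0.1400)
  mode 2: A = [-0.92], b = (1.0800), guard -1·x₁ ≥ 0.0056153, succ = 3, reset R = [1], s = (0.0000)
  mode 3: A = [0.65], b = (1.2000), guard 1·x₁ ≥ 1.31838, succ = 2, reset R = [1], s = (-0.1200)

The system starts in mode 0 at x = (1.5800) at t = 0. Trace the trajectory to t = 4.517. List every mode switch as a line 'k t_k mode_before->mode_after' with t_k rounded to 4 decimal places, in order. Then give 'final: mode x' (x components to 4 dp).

Mode 0: guard c·x = 2.4354 hit at Δt = 1.5198 (t = 1.5198), x⁻ = (2.4354) → reset → x⁺ = (1.6913), jump to mode 1
Mode 1: guard c·x = -0.0160 hit at Δt = 1.3110 (t = 2.8308), x⁻ = (0.0160) → reset → x⁺ = (0.1557), jump to mode 3
Mode 3: guard c·x = 1.3184 hit at Δt = 0.7045 (t = 3.5353), x⁻ = (1.3184) → reset → x⁺ = (1.1984), jump to mode 2
Mode 2: flow for 0.9817 to horizon, guard not reached → x = (1.1838)

1 1.5198 0->1
2 2.8308 1->3
3 3.5353 3->2
final: 2 1.1838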